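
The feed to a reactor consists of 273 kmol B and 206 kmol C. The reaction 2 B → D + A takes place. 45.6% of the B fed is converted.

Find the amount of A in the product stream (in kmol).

62.2 kmol

B reacted = 0.456 × 273 = 124.5 kmol; ν_B = −2, so ξ = 124.5/2 = 62.24 kmol.
Outlet amounts (n = n₀ + ν ξ):
  B: 273 − 2(62.24) = 148.5
  D: 0 + 1(62.24) = 62.24
  A: 0 + 1(62.24) = 62.24
  C: 206 (inert)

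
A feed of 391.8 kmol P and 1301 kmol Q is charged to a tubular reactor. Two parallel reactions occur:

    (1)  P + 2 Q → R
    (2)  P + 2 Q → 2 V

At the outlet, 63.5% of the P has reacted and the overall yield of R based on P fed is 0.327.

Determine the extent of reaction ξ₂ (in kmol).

Yield of R: 1ξ₁ / 391.8 = 0.327 → ξ₁ = 128.1 kmol.
Conversion of P: 1ξ₁ + 1ξ₂ = 0.635 × 391.8 = 248.8 → ξ₂ = 120.7 kmol.
Outlet amounts (n = n₀ + Σ ν·ξ):
  P: 391.8 − 1(128.1) − 1(120.7) = 143
  Q: 1301 − 2(128.1) − 2(120.7) = 803.4
  R: 0 + 1(128.1) = 128.1
  V: 0 + 2(120.7) = 241.3

ξ₂ = 121 kmol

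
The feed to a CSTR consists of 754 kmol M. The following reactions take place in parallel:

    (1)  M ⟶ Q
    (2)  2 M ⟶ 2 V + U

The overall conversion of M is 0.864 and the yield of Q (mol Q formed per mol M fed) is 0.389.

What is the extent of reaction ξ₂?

ξ₂ = 179 kmol

Yield of Q: 1ξ₁ / 754 = 0.389 → ξ₁ = 293.3 kmol.
Conversion of M: 1ξ₁ + 2ξ₂ = 0.864 × 754 = 651.5 → ξ₂ = 179.1 kmol.
Outlet amounts (n = n₀ + Σ ν·ξ):
  M: 754 − 1(293.3) − 2(179.1) = 102.5
  Q: 0 + 1(293.3) = 293.3
  V: 0 + 2(179.1) = 358.2
  U: 0 + 1(179.1) = 179.1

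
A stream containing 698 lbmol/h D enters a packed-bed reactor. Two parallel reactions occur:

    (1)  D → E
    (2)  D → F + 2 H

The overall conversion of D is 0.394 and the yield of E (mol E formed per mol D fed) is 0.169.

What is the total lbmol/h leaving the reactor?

Yield of E: 1ξ₁ / 698 = 0.169 → ξ₁ = 118 lbmol/h.
Conversion of D: 1ξ₁ + 1ξ₂ = 0.394 × 698 = 275 → ξ₂ = 157.1 lbmol/h.
Outlet amounts (n = n₀ + Σ ν·ξ):
  D: 698 − 1(118) − 1(157.1) = 423
  E: 0 + 1(118) = 118
  F: 0 + 1(157.1) = 157.1
  H: 0 + 2(157.1) = 314.1
Total out = 423 + 118 + 157.1 + 314.1 = 1012 lbmol/h.

1010 lbmol/h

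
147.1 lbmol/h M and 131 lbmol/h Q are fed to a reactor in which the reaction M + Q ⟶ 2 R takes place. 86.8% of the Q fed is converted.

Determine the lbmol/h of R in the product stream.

Q reacted = 0.868 × 131 = 113.7 lbmol/h; ν_Q = −1, so ξ = 113.7/1 = 113.7 lbmol/h.
Outlet amounts (n = n₀ + ν ξ):
  M: 147.1 − 1(113.7) = 33.39
  Q: 131 − 1(113.7) = 17.29
  R: 0 + 2(113.7) = 227.4

227 lbmol/h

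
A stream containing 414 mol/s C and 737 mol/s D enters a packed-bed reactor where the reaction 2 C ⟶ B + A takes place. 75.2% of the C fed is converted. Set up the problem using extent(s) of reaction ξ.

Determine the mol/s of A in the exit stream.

156 mol/s

C reacted = 0.752 × 414 = 311.3 mol/s; ν_C = −2, so ξ = 311.3/2 = 155.7 mol/s.
Outlet amounts (n = n₀ + ν ξ):
  C: 414 − 2(155.7) = 102.7
  B: 0 + 1(155.7) = 155.7
  A: 0 + 1(155.7) = 155.7
  D: 737 (inert)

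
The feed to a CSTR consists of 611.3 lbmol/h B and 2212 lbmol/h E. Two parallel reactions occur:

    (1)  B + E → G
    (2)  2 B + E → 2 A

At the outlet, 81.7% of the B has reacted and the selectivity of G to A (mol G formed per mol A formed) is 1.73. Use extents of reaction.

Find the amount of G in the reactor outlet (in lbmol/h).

316 lbmol/h

Conversion of B: B consumed = 0.817 × 611.3 = 499.4 lbmol/h = 1ξ₁ + 2ξ₂.
Selectivity: 1ξ₁ / (2ξ₂) = 1.73 → ξ₁ = 3.46 ξ₂.
Substitute: (1·3.46 + 2) ξ₂ = 499.4 → ξ₂ = 91.47 lbmol/h, ξ₁ = 316.5 lbmol/h.
Outlet amounts (n = n₀ + Σ ν·ξ):
  B: 611.3 − 1(316.5) − 2(91.47) = 111.9
  E: 2212 − 1(316.5) − 1(91.47) = 1804
  G: 0 + 1(316.5) = 316.5
  A: 0 + 2(91.47) = 182.9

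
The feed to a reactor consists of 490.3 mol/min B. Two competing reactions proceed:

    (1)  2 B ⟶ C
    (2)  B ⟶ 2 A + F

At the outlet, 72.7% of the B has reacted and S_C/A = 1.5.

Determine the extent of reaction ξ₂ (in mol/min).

ξ₂ = 50.9 mol/min

Conversion of B: B consumed = 0.727 × 490.3 = 356.4 mol/min = 2ξ₁ + 1ξ₂.
Selectivity: 1ξ₁ / (2ξ₂) = 1.5 → ξ₁ = 3 ξ₂.
Substitute: (2·3 + 1) ξ₂ = 356.4 → ξ₂ = 50.92 mol/min, ξ₁ = 152.8 mol/min.
Outlet amounts (n = n₀ + Σ ν·ξ):
  B: 490.3 − 2(152.8) − 1(50.92) = 133.9
  C: 0 + 1(152.8) = 152.8
  A: 0 + 2(50.92) = 101.8
  F: 0 + 1(50.92) = 50.92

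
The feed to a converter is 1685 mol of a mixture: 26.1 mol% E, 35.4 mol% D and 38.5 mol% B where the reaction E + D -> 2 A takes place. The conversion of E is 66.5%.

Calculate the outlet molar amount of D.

304 mol

E reacted = 0.665 × 439.8 = 292.5 mol; ν_E = −1, so ξ = 292.5/1 = 292.5 mol.
Outlet amounts (n = n₀ + ν ξ):
  E: 439.8 − 1(292.5) = 147.3
  D: 596.5 − 1(292.5) = 304
  A: 0 + 2(292.5) = 584.9
  B: 648.7 (inert)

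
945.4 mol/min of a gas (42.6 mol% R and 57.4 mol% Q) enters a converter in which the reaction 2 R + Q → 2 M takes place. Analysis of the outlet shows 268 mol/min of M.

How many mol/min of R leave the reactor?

135 mol/min

For M: n = n₀ + 2ξ → 268 = 0 + 2ξ, giving ξ = 134 mol/min.
Outlet amounts (n = n₀ + ν ξ):
  R: 402.7 − 2(134) = 134.7
  Q: 542.7 − 1(134) = 408.7
  M: 0 + 2(134) = 268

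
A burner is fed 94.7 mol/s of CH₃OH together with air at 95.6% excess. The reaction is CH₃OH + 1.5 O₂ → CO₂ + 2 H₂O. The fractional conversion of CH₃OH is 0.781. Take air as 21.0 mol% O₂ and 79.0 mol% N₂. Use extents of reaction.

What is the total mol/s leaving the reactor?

1450 mol/s

Stoichiometric O₂ = 1.5 × 94.7 = 142.1 mol/s; O₂ fed = 142.1 × 1.956 = 277.8 mol/s.
N₂ fed = 277.8 × 79/21 = 1045 mol/s.
Fuel reacted = 0.781 × 94.7 → ξ = 73.96 mol/s.
Outlet (n = n₀ + ν ξ):
  CH₃OH: 94.7 − 1(73.96) = 20.74
  O₂: 277.8 − 1.5(73.96) = 166.9
  N₂: 1045 (inert)
  CO₂: 0 + 1(73.96) = 73.96
  H₂O: 0 + 2(73.96) = 147.9
Total out = 20.74 + 166.9 + 1045 + 73.96 + 147.9 = 1455 mol/s.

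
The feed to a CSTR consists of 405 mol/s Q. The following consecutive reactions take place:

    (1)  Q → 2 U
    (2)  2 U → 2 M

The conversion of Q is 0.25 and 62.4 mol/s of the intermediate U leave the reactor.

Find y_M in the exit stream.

Conversion of Q: Q consumed = 1ξ₁ = 0.25 × 405 → ξ₁ = 101.2 mol/s.
U balance: n_U = 0 + 2ξ₁ − 2ξ₂ = 62.4 → ξ₂ = (2·101.2 − 62.4)/2 = 70.05 mol/s.
Outlet amounts (n = n₀ + Σ ν·ξ):
  Q: 405 − 1(101.2) = 303.8
  U: 0 + 2(101.2) − 2(70.05) = 62.4
  M: 0 + 2(70.05) = 140.1
Total out = 506.2 mol/s; y_M = 140.1 / 506.2 = 0.2767.

0.277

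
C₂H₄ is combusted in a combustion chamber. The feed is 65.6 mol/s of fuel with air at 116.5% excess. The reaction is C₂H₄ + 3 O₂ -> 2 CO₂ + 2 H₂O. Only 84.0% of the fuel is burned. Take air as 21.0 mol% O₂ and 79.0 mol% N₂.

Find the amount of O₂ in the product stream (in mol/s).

Stoichiometric O₂ = 3 × 65.6 = 196.8 mol/s; O₂ fed = 196.8 × 2.165 = 426.1 mol/s.
N₂ fed = 426.1 × 79/21 = 1603 mol/s.
Fuel reacted = 0.84 × 65.6 → ξ = 55.1 mol/s.
Outlet (n = n₀ + ν ξ):
  C₂H₄: 65.6 − 1(55.1) = 10.5
  O₂: 426.1 − 3(55.1) = 260.8
  N₂: 1603 (inert)
  CO₂: 0 + 2(55.1) = 110.2
  H₂O: 0 + 2(55.1) = 110.2

261 mol/s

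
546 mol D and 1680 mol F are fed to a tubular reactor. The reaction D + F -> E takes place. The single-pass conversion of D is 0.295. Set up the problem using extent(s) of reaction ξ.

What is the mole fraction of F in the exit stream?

D reacted = 0.295 × 546 = 161.1 mol; ν_D = −1, so ξ = 161.1/1 = 161.1 mol.
Outlet amounts (n = n₀ + ν ξ):
  D: 546 − 1(161.1) = 384.9
  F: 1680 − 1(161.1) = 1519
  E: 0 + 1(161.1) = 161.1
Total out = 2065 mol; y_F = 1519 / 2065 = 0.7356.

0.736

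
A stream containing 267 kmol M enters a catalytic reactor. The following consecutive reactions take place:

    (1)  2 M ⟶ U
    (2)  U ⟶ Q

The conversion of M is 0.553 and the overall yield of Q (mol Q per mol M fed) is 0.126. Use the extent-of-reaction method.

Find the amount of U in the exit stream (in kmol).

Conversion of M: M consumed = 2ξ₁ = 0.553 × 267 → ξ₁ = 73.83 kmol.
Yield of Q: 1ξ₂ / 267 = 0.126 → ξ₂ = 33.64 kmol.
Outlet amounts (n = n₀ + Σ ν·ξ):
  M: 267 − 2(73.83) = 119.3
  U: 0 + 1(73.83) − 1(33.64) = 40.18
  Q: 0 + 1(33.64) = 33.64

40.2 kmol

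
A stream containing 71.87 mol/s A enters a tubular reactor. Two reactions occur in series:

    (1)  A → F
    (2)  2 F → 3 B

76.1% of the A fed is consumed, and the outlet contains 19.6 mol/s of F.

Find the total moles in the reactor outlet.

89.4 mol/s

Conversion of A: A consumed = 1ξ₁ = 0.761 × 71.87 → ξ₁ = 54.69 mol/s.
F balance: n_F = 0 + 1ξ₁ − 2ξ₂ = 19.6 → ξ₂ = (1·54.69 − 19.6)/2 = 17.55 mol/s.
Outlet amounts (n = n₀ + Σ ν·ξ):
  A: 71.87 − 1(54.69) = 17.18
  F: 0 + 1(54.69) − 2(17.55) = 19.6
  B: 0 + 3(17.55) = 52.64
Total out = 17.18 + 19.6 + 52.64 = 89.42 mol/s.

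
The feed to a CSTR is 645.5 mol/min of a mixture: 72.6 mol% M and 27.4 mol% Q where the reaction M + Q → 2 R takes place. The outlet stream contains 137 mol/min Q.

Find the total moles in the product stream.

646 mol/min

For Q: n = n₀ − 1ξ → 137 = 176.9 − 1ξ, giving ξ = 39.87 mol/min.
Outlet amounts (n = n₀ + ν ξ):
  M: 468.6 − 1(39.87) = 428.8
  Q: 176.9 − 1(39.87) = 137
  R: 0 + 2(39.87) = 79.73
Total out = 428.8 + 137 + 79.73 = 645.5 mol/min.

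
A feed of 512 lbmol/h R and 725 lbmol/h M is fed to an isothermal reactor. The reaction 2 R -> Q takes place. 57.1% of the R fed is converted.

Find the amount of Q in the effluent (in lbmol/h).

146 lbmol/h

R reacted = 0.571 × 512 = 292.4 lbmol/h; ν_R = −2, so ξ = 292.4/2 = 146.2 lbmol/h.
Outlet amounts (n = n₀ + ν ξ):
  R: 512 − 2(146.2) = 219.6
  Q: 0 + 1(146.2) = 146.2
  M: 725 (inert)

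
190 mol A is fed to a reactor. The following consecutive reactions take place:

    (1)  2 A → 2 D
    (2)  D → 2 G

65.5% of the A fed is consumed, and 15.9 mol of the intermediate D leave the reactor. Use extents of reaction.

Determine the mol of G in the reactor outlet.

217 mol

Conversion of A: A consumed = 2ξ₁ = 0.655 × 190 → ξ₁ = 62.23 mol.
D balance: n_D = 0 + 2ξ₁ − 1ξ₂ = 15.9 → ξ₂ = (2·62.23 − 15.9)/1 = 108.5 mol.
Outlet amounts (n = n₀ + Σ ν·ξ):
  A: 190 − 2(62.23) = 65.55
  D: 0 + 2(62.23) − 1(108.5) = 15.9
  G: 0 + 2(108.5) = 217.1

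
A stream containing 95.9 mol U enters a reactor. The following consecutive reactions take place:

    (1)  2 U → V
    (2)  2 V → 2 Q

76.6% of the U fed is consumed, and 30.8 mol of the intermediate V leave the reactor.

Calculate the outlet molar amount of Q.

Conversion of U: U consumed = 2ξ₁ = 0.766 × 95.9 → ξ₁ = 36.73 mol.
V balance: n_V = 0 + 1ξ₁ − 2ξ₂ = 30.8 → ξ₂ = (1·36.73 − 30.8)/2 = 2.965 mol.
Outlet amounts (n = n₀ + Σ ν·ξ):
  U: 95.9 − 2(36.73) = 22.44
  V: 0 + 1(36.73) − 2(2.965) = 30.8
  Q: 0 + 2(2.965) = 5.93

5.93 mol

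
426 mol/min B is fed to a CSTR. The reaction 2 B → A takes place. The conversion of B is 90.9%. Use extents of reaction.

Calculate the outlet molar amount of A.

B reacted = 0.909 × 426 = 387.2 mol/min; ν_B = −2, so ξ = 387.2/2 = 193.6 mol/min.
Outlet amounts (n = n₀ + ν ξ):
  B: 426 − 2(193.6) = 38.77
  A: 0 + 1(193.6) = 193.6

194 mol/min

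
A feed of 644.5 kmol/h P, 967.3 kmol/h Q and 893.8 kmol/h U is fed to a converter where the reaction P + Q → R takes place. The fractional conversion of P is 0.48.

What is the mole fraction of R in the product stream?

0.141

P reacted = 0.48 × 644.5 = 309.4 kmol/h; ν_P = −1, so ξ = 309.4/1 = 309.4 kmol/h.
Outlet amounts (n = n₀ + ν ξ):
  P: 644.5 − 1(309.4) = 335.1
  Q: 967.3 − 1(309.4) = 657.9
  R: 0 + 1(309.4) = 309.4
  U: 893.8 (inert)
Total out = 2196 kmol/h; y_R = 309.4 / 2196 = 0.1409.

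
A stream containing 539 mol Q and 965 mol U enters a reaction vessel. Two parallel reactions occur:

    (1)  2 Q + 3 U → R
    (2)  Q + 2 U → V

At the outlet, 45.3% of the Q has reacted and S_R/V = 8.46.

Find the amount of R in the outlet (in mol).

115 mol

Conversion of Q: Q consumed = 0.453 × 539 = 244.2 mol = 2ξ₁ + 1ξ₂.
Selectivity: 1ξ₁ / (1ξ₂) = 8.46 → ξ₁ = 8.46 ξ₂.
Substitute: (2·8.46 + 1) ξ₂ = 244.2 → ξ₂ = 13.63 mol, ξ₁ = 115.3 mol.
Outlet amounts (n = n₀ + Σ ν·ξ):
  Q: 539 − 2(115.3) − 1(13.63) = 294.8
  U: 965 − 3(115.3) − 2(13.63) = 591.9
  R: 0 + 1(115.3) = 115.3
  V: 0 + 1(13.63) = 13.63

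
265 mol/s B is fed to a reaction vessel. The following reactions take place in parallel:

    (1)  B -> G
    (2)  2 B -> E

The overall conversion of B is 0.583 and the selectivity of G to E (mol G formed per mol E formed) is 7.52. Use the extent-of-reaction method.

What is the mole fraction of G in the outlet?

0.491

Conversion of B: B consumed = 0.583 × 265 = 154.5 mol/s = 1ξ₁ + 2ξ₂.
Selectivity: 1ξ₁ / (1ξ₂) = 7.52 → ξ₁ = 7.52 ξ₂.
Substitute: (1·7.52 + 2) ξ₂ = 154.5 → ξ₂ = 16.23 mol/s, ξ₁ = 122 mol/s.
Outlet amounts (n = n₀ + Σ ν·ξ):
  B: 265 − 1(122) − 2(16.23) = 110.5
  G: 0 + 1(122) = 122
  E: 0 + 1(16.23) = 16.23
Total out = 248.8 mol/s; y_G = 122 / 248.8 = 0.4906.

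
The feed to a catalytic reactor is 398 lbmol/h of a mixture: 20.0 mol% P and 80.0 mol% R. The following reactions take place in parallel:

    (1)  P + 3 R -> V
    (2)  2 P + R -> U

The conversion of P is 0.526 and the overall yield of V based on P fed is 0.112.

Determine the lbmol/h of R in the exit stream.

Yield of V: 1ξ₁ / 79.6 = 0.112 → ξ₁ = 8.915 lbmol/h.
Conversion of P: 1ξ₁ + 2ξ₂ = 0.526 × 79.6 = 41.87 → ξ₂ = 16.48 lbmol/h.
Outlet amounts (n = n₀ + Σ ν·ξ):
  P: 79.6 − 1(8.915) − 2(16.48) = 37.73
  R: 318.4 − 3(8.915) − 1(16.48) = 275.2
  V: 0 + 1(8.915) = 8.915
  U: 0 + 1(16.48) = 16.48

275 lbmol/h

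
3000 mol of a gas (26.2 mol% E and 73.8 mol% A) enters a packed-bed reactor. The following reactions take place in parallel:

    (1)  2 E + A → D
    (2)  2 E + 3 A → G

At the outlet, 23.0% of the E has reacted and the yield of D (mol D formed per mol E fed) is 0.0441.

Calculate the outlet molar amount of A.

Yield of D: 1ξ₁ / 786 = 0.0441 → ξ₁ = 34.66 mol.
Conversion of E: 2ξ₁ + 2ξ₂ = 0.23 × 786 = 180.8 → ξ₂ = 55.73 mol.
Outlet amounts (n = n₀ + Σ ν·ξ):
  E: 786 − 2(34.66) − 2(55.73) = 605.2
  A: 2214 − 1(34.66) − 3(55.73) = 2012
  D: 0 + 1(34.66) = 34.66
  G: 0 + 1(55.73) = 55.73

2010 mol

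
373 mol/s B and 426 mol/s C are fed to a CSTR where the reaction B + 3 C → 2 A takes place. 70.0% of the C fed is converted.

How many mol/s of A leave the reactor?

199 mol/s

C reacted = 0.7 × 426 = 298.2 mol/s; ν_C = −3, so ξ = 298.2/3 = 99.4 mol/s.
Outlet amounts (n = n₀ + ν ξ):
  B: 373 − 1(99.4) = 273.6
  C: 426 − 3(99.4) = 127.8
  A: 0 + 2(99.4) = 198.8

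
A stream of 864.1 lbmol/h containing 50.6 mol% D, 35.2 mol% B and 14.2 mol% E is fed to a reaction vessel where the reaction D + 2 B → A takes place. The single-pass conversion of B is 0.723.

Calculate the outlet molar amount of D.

B reacted = 0.723 × 304.2 = 219.9 lbmol/h; ν_B = −2, so ξ = 219.9/2 = 110 lbmol/h.
Outlet amounts (n = n₀ + ν ξ):
  D: 437.2 − 1(110) = 327.3
  B: 304.2 − 2(110) = 84.25
  A: 0 + 1(110) = 110
  E: 122.7 (inert)

327 lbmol/h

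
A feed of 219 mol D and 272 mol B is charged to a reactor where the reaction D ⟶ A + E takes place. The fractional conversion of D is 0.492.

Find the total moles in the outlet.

599 mol

D reacted = 0.492 × 219 = 107.7 mol; ν_D = −1, so ξ = 107.7/1 = 107.7 mol.
Outlet amounts (n = n₀ + ν ξ):
  D: 219 − 1(107.7) = 111.3
  A: 0 + 1(107.7) = 107.7
  E: 0 + 1(107.7) = 107.7
  B: 272 (inert)
Total out = 111.3 + 107.7 + 107.7 + 272 = 598.7 mol.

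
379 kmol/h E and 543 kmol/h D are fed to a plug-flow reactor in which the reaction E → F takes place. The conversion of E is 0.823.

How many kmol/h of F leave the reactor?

E reacted = 0.823 × 379 = 311.9 kmol/h; ν_E = −1, so ξ = 311.9/1 = 311.9 kmol/h.
Outlet amounts (n = n₀ + ν ξ):
  E: 379 − 1(311.9) = 67.08
  F: 0 + 1(311.9) = 311.9
  D: 543 (inert)

312 kmol/h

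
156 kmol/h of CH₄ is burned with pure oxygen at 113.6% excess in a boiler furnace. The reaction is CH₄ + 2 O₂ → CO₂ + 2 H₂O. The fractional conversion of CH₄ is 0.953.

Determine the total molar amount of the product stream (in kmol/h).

822 kmol/h

Stoichiometric O₂ = 2 × 156 = 312 kmol/h; O₂ fed = 312 × 2.136 = 666.4 kmol/h.
Fuel reacted = 0.953 × 156 → ξ = 148.7 kmol/h.
Outlet (n = n₀ + ν ξ):
  CH₄: 156 − 1(148.7) = 7.332
  O₂: 666.4 − 2(148.7) = 369.1
  CO₂: 0 + 1(148.7) = 148.7
  H₂O: 0 + 2(148.7) = 297.3
Total out = 7.332 + 369.1 + 148.7 + 297.3 = 822.4 kmol/h.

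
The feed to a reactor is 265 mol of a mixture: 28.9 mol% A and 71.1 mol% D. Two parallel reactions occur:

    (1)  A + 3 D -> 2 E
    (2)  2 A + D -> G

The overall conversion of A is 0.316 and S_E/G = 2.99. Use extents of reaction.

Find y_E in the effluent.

0.0898

Conversion of A: A consumed = 0.316 × 76.58 = 24.2 mol = 1ξ₁ + 2ξ₂.
Selectivity: 2ξ₁ / (1ξ₂) = 2.99 → ξ₁ = 1.495 ξ₂.
Substitute: (1·1.495 + 2) ξ₂ = 24.2 → ξ₂ = 6.924 mol, ξ₁ = 10.35 mol.
Outlet amounts (n = n₀ + Σ ν·ξ):
  A: 76.58 − 1(10.35) − 2(6.924) = 52.38
  D: 188.4 − 3(10.35) − 1(6.924) = 150.4
  E: 0 + 2(10.35) = 20.7
  G: 0 + 1(6.924) = 6.924
Total out = 230.4 mol; y_E = 20.7 / 230.4 = 0.08984.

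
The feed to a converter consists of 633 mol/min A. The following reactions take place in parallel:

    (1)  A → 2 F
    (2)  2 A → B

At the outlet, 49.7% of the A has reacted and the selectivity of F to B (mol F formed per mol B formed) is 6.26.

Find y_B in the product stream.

0.0803

Conversion of A: A consumed = 0.497 × 633 = 314.6 mol/min = 1ξ₁ + 2ξ₂.
Selectivity: 2ξ₁ / (1ξ₂) = 6.26 → ξ₁ = 3.13 ξ₂.
Substitute: (1·3.13 + 2) ξ₂ = 314.6 → ξ₂ = 61.33 mol/min, ξ₁ = 191.9 mol/min.
Outlet amounts (n = n₀ + Σ ν·ξ):
  A: 633 − 1(191.9) − 2(61.33) = 318.4
  F: 0 + 2(191.9) = 383.9
  B: 0 + 1(61.33) = 61.33
Total out = 763.6 mol/min; y_B = 61.33 / 763.6 = 0.08031.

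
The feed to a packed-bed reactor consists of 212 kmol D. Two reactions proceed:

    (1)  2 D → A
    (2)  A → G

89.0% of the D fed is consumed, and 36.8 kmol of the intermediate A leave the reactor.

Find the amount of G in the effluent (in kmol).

Conversion of D: D consumed = 2ξ₁ = 0.89 × 212 → ξ₁ = 94.34 kmol.
A balance: n_A = 0 + 1ξ₁ − 1ξ₂ = 36.8 → ξ₂ = (1·94.34 − 36.8)/1 = 57.54 kmol.
Outlet amounts (n = n₀ + Σ ν·ξ):
  D: 212 − 2(94.34) = 23.32
  A: 0 + 1(94.34) − 1(57.54) = 36.8
  G: 0 + 1(57.54) = 57.54

57.5 kmol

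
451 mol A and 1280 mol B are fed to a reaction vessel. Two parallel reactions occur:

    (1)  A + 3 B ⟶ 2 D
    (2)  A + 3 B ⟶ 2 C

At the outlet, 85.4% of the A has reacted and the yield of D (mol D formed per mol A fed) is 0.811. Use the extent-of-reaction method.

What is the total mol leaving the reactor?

Yield of D: 2ξ₁ / 451 = 0.811 → ξ₁ = 182.9 mol.
Conversion of A: 1ξ₁ + 1ξ₂ = 0.854 × 451 = 385.2 → ξ₂ = 202.3 mol.
Outlet amounts (n = n₀ + Σ ν·ξ):
  A: 451 − 1(182.9) − 1(202.3) = 65.85
  B: 1280 − 3(182.9) − 3(202.3) = 124.5
  D: 0 + 2(182.9) = 365.8
  C: 0 + 2(202.3) = 404.5
Total out = 65.85 + 124.5 + 365.8 + 404.5 = 960.7 mol.

961 mol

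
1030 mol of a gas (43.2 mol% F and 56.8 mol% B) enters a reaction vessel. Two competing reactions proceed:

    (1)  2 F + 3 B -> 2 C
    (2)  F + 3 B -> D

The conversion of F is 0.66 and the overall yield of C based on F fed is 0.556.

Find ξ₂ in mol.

Yield of C: 2ξ₁ / 445 = 0.556 → ξ₁ = 123.7 mol.
Conversion of F: 2ξ₁ + 1ξ₂ = 0.66 × 445 = 293.7 → ξ₂ = 46.28 mol.
Outlet amounts (n = n₀ + Σ ν·ξ):
  F: 445 − 2(123.7) − 1(46.28) = 151.3
  B: 585 − 3(123.7) − 3(46.28) = 75.12
  C: 0 + 2(123.7) = 247.4
  D: 0 + 1(46.28) = 46.28

ξ₂ = 46.3 mol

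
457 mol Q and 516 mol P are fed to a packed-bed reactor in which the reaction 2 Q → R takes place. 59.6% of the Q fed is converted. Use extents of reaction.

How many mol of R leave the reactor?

Q reacted = 0.596 × 457 = 272.4 mol; ν_Q = −2, so ξ = 272.4/2 = 136.2 mol.
Outlet amounts (n = n₀ + ν ξ):
  Q: 457 − 2(136.2) = 184.6
  R: 0 + 1(136.2) = 136.2
  P: 516 (inert)

136 mol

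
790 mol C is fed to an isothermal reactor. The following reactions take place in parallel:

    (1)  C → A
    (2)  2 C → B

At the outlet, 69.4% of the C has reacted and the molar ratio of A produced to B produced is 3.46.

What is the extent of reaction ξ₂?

ξ₂ = 100 mol

Conversion of C: C consumed = 0.694 × 790 = 548.3 mol = 1ξ₁ + 2ξ₂.
Selectivity: 1ξ₁ / (1ξ₂) = 3.46 → ξ₁ = 3.46 ξ₂.
Substitute: (1·3.46 + 2) ξ₂ = 548.3 → ξ₂ = 100.4 mol, ξ₁ = 347.4 mol.
Outlet amounts (n = n₀ + Σ ν·ξ):
  C: 790 − 1(347.4) − 2(100.4) = 241.7
  A: 0 + 1(347.4) = 347.4
  B: 0 + 1(100.4) = 100.4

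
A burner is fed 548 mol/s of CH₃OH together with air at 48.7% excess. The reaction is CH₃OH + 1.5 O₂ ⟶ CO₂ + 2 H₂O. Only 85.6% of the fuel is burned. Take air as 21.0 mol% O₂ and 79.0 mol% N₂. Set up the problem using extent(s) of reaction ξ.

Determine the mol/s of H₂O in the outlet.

Stoichiometric O₂ = 1.5 × 548 = 822 mol/s; O₂ fed = 822 × 1.487 = 1222 mol/s.
N₂ fed = 1222 × 79/21 = 4598 mol/s.
Fuel reacted = 0.856 × 548 → ξ = 469.1 mol/s.
Outlet (n = n₀ + ν ξ):
  CH₃OH: 548 − 1(469.1) = 78.91
  O₂: 1222 − 1.5(469.1) = 518.7
  N₂: 4598 (inert)
  CO₂: 0 + 1(469.1) = 469.1
  H₂O: 0 + 2(469.1) = 938.2

938 mol/s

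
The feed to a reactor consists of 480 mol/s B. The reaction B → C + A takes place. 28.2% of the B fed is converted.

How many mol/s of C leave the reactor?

B reacted = 0.282 × 480 = 135.4 mol/s; ν_B = −1, so ξ = 135.4/1 = 135.4 mol/s.
Outlet amounts (n = n₀ + ν ξ):
  B: 480 − 1(135.4) = 344.6
  C: 0 + 1(135.4) = 135.4
  A: 0 + 1(135.4) = 135.4

135 mol/s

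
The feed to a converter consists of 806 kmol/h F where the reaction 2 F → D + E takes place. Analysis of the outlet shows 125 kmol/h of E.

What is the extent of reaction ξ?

ξ = 125 kmol/h

For E: n = n₀ + 1ξ → 125 = 0 + 1ξ, giving ξ = 125 kmol/h.
Outlet amounts (n = n₀ + ν ξ):
  F: 806 − 2(125) = 556
  D: 0 + 1(125) = 125
  E: 0 + 1(125) = 125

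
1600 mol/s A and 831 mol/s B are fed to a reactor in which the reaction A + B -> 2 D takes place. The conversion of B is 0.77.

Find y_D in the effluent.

B reacted = 0.77 × 831 = 639.9 mol/s; ν_B = −1, so ξ = 639.9/1 = 639.9 mol/s.
Outlet amounts (n = n₀ + ν ξ):
  A: 1600 − 1(639.9) = 960.1
  B: 831 − 1(639.9) = 191.1
  D: 0 + 2(639.9) = 1280
Total out = 2431 mol/s; y_D = 1280 / 2431 = 0.5264.

0.526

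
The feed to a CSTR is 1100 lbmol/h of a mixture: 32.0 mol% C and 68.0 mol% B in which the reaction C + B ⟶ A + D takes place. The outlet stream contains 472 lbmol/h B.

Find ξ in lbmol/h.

ξ = 276 lbmol/h

For B: n = n₀ − 1ξ → 472 = 748 − 1ξ, giving ξ = 276 lbmol/h.
Outlet amounts (n = n₀ + ν ξ):
  C: 352 − 1(276) = 76
  B: 748 − 1(276) = 472
  A: 0 + 1(276) = 276
  D: 0 + 1(276) = 276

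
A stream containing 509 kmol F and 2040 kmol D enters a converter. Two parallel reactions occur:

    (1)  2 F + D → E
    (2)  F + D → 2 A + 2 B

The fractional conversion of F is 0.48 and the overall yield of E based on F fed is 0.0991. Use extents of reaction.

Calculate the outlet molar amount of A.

Yield of E: 1ξ₁ / 509 = 0.0991 → ξ₁ = 50.44 kmol.
Conversion of F: 2ξ₁ + 1ξ₂ = 0.48 × 509 = 244.3 → ξ₂ = 143.4 kmol.
Outlet amounts (n = n₀ + Σ ν·ξ):
  F: 509 − 2(50.44) − 1(143.4) = 264.7
  D: 2040 − 1(50.44) − 1(143.4) = 1846
  E: 0 + 1(50.44) = 50.44
  A: 0 + 2(143.4) = 286.9
  B: 0 + 2(143.4) = 286.9

287 kmol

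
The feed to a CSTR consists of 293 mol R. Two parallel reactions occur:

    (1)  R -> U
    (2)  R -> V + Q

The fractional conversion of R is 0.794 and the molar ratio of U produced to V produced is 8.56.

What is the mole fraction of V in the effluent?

Conversion of R: R consumed = 0.794 × 293 = 232.6 mol = 1ξ₁ + 1ξ₂.
Selectivity: 1ξ₁ / (1ξ₂) = 8.56 → ξ₁ = 8.56 ξ₂.
Substitute: (1·8.56 + 1) ξ₂ = 232.6 → ξ₂ = 24.33 mol, ξ₁ = 208.3 mol.
Outlet amounts (n = n₀ + Σ ν·ξ):
  R: 293 − 1(208.3) − 1(24.33) = 60.36
  U: 0 + 1(208.3) = 208.3
  V: 0 + 1(24.33) = 24.33
  Q: 0 + 1(24.33) = 24.33
Total out = 317.3 mol; y_V = 24.33 / 317.3 = 0.07669.

0.0767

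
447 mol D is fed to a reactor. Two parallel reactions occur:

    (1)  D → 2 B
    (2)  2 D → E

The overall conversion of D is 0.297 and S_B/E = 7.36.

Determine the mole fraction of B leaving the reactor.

Conversion of D: D consumed = 0.297 × 447 = 132.8 mol = 1ξ₁ + 2ξ₂.
Selectivity: 2ξ₁ / (1ξ₂) = 7.36 → ξ₁ = 3.68 ξ₂.
Substitute: (1·3.68 + 2) ξ₂ = 132.8 → ξ₂ = 23.37 mol, ξ₁ = 86.01 mol.
Outlet amounts (n = n₀ + Σ ν·ξ):
  D: 447 − 1(86.01) − 2(23.37) = 314.2
  B: 0 + 2(86.01) = 172
  E: 0 + 1(23.37) = 23.37
Total out = 509.6 mol; y_B = 172 / 509.6 = 0.3375.

0.338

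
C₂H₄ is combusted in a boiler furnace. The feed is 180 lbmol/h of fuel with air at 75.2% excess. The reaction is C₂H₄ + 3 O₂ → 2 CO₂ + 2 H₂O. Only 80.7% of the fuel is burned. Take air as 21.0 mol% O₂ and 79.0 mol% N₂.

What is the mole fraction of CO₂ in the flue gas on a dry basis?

Stoichiometric O₂ = 3 × 180 = 540 lbmol/h; O₂ fed = 540 × 1.752 = 946.1 lbmol/h.
N₂ fed = 946.1 × 79/21 = 3559 lbmol/h.
Fuel reacted = 0.807 × 180 → ξ = 145.3 lbmol/h.
Outlet (n = n₀ + ν ξ):
  C₂H₄: 180 − 1(145.3) = 34.74
  O₂: 946.1 − 3(145.3) = 510.3
  N₂: 3559 (inert)
  CO₂: 0 + 2(145.3) = 290.5
  H₂O: 0 + 2(145.3) = 290.5
Dry total = 4395 lbmol/h; y_CO₂ (dry) = 290.5 / 4395 = 0.06611.

0.0661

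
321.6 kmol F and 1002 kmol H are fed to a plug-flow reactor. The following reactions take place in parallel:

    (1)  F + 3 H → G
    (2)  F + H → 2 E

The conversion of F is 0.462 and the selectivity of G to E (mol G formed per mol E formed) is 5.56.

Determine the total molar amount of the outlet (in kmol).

Conversion of F: F consumed = 0.462 × 321.6 = 148.6 kmol = 1ξ₁ + 1ξ₂.
Selectivity: 1ξ₁ / (2ξ₂) = 5.56 → ξ₁ = 11.12 ξ₂.
Substitute: (1·11.12 + 1) ξ₂ = 148.6 → ξ₂ = 12.26 kmol, ξ₁ = 136.3 kmol.
Outlet amounts (n = n₀ + Σ ν·ξ):
  F: 321.6 − 1(136.3) − 1(12.26) = 173
  H: 1002 − 3(136.3) − 1(12.26) = 580.8
  G: 0 + 1(136.3) = 136.3
  E: 0 + 2(12.26) = 24.52
Total out = 173 + 580.8 + 136.3 + 24.52 = 914.6 kmol.

915 kmol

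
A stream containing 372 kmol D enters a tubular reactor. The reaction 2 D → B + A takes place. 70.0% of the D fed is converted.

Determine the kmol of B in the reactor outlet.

D reacted = 0.7 × 372 = 260.4 kmol; ν_D = −2, so ξ = 260.4/2 = 130.2 kmol.
Outlet amounts (n = n₀ + ν ξ):
  D: 372 − 2(130.2) = 111.6
  B: 0 + 1(130.2) = 130.2
  A: 0 + 1(130.2) = 130.2

130 kmol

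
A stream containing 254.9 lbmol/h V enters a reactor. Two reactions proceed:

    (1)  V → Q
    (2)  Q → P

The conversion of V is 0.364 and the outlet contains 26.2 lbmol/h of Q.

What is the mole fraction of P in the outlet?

0.261

Conversion of V: V consumed = 1ξ₁ = 0.364 × 254.9 → ξ₁ = 92.78 lbmol/h.
Q balance: n_Q = 0 + 1ξ₁ − 1ξ₂ = 26.2 → ξ₂ = (1·92.78 − 26.2)/1 = 66.58 lbmol/h.
Outlet amounts (n = n₀ + Σ ν·ξ):
  V: 254.9 − 1(92.78) = 162.1
  Q: 0 + 1(92.78) − 1(66.58) = 26.2
  P: 0 + 1(66.58) = 66.58
Total out = 254.9 lbmol/h; y_P = 66.58 / 254.9 = 0.2612.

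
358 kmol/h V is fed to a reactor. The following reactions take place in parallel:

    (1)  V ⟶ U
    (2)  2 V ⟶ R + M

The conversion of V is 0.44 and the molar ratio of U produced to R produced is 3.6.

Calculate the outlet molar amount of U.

Conversion of V: V consumed = 0.44 × 358 = 157.5 kmol/h = 1ξ₁ + 2ξ₂.
Selectivity: 1ξ₁ / (1ξ₂) = 3.6 → ξ₁ = 3.6 ξ₂.
Substitute: (1·3.6 + 2) ξ₂ = 157.5 → ξ₂ = 28.13 kmol/h, ξ₁ = 101.3 kmol/h.
Outlet amounts (n = n₀ + Σ ν·ξ):
  V: 358 − 1(101.3) − 2(28.13) = 200.5
  U: 0 + 1(101.3) = 101.3
  R: 0 + 1(28.13) = 28.13
  M: 0 + 1(28.13) = 28.13

101 kmol/h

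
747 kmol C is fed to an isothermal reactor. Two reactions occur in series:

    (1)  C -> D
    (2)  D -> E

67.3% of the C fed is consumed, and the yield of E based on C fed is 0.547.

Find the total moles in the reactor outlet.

Conversion of C: C consumed = 1ξ₁ = 0.673 × 747 → ξ₁ = 502.7 kmol.
Yield of E: 1ξ₂ / 747 = 0.547 → ξ₂ = 408.6 kmol.
Outlet amounts (n = n₀ + Σ ν·ξ):
  C: 747 − 1(502.7) = 244.3
  D: 0 + 1(502.7) − 1(408.6) = 94.12
  E: 0 + 1(408.6) = 408.6
Total out = 244.3 + 94.12 + 408.6 = 747 kmol.

747 kmol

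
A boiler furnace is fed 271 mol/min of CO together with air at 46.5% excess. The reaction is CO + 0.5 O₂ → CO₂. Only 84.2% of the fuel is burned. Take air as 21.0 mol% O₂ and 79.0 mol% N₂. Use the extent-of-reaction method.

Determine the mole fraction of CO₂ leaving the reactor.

Stoichiometric O₂ = 0.5 × 271 = 135.5 mol/min; O₂ fed = 135.5 × 1.465 = 198.5 mol/min.
N₂ fed = 198.5 × 79/21 = 746.8 mol/min.
Fuel reacted = 0.842 × 271 → ξ = 228.2 mol/min.
Outlet (n = n₀ + ν ξ):
  CO: 271 − 1(228.2) = 42.82
  O₂: 198.5 − 0.5(228.2) = 84.42
  N₂: 746.8 (inert)
  CO₂: 0 + 1(228.2) = 228.2
Total out = 1102 mol/min; y_CO₂ = 228.2 / 1102 = 0.207.

0.207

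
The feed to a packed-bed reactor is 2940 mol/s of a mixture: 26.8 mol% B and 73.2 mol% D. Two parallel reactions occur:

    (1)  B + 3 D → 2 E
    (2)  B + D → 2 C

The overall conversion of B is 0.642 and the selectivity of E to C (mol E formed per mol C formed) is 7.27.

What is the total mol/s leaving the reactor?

Conversion of B: B consumed = 0.642 × 787.9 = 505.8 mol/s = 1ξ₁ + 1ξ₂.
Selectivity: 2ξ₁ / (2ξ₂) = 7.27 → ξ₁ = 7.27 ξ₂.
Substitute: (1·7.27 + 1) ξ₂ = 505.8 → ξ₂ = 61.17 mol/s, ξ₁ = 444.7 mol/s.
Outlet amounts (n = n₀ + Σ ν·ξ):
  B: 787.9 − 1(444.7) − 1(61.17) = 282.1
  D: 2152 − 3(444.7) − 1(61.17) = 756.9
  E: 0 + 2(444.7) = 889.4
  C: 0 + 2(61.17) = 122.3
Total out = 282.1 + 756.9 + 889.4 + 122.3 = 2051 mol/s.

2050 mol/s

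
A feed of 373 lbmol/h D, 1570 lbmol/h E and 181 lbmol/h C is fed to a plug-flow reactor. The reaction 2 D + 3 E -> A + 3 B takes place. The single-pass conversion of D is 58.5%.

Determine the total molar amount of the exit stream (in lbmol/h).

2010 lbmol/h

D reacted = 0.585 × 373 = 218.2 lbmol/h; ν_D = −2, so ξ = 218.2/2 = 109.1 lbmol/h.
Outlet amounts (n = n₀ + ν ξ):
  D: 373 − 2(109.1) = 154.8
  E: 1570 − 3(109.1) = 1243
  A: 0 + 1(109.1) = 109.1
  B: 0 + 3(109.1) = 327.3
  C: 181 (inert)
Total out = 154.8 + 1243 + 109.1 + 327.3 + 181 = 2015 lbmol/h.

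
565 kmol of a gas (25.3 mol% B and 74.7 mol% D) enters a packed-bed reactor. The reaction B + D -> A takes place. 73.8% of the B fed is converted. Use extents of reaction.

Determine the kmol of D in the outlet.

317 kmol

B reacted = 0.738 × 142.9 = 105.5 kmol; ν_B = −1, so ξ = 105.5/1 = 105.5 kmol.
Outlet amounts (n = n₀ + ν ξ):
  B: 142.9 − 1(105.5) = 37.45
  D: 422.1 − 1(105.5) = 316.6
  A: 0 + 1(105.5) = 105.5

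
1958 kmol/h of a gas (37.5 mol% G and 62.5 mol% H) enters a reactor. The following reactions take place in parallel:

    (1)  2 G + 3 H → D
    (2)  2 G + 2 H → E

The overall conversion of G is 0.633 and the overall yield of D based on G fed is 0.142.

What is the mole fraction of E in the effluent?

0.111

Yield of D: 1ξ₁ / 734.2 = 0.142 → ξ₁ = 104.3 kmol/h.
Conversion of G: 2ξ₁ + 2ξ₂ = 0.633 × 734.2 = 464.8 → ξ₂ = 128.1 kmol/h.
Outlet amounts (n = n₀ + Σ ν·ξ):
  G: 734.2 − 2(104.3) − 2(128.1) = 269.5
  H: 1224 − 3(104.3) − 2(128.1) = 654.7
  D: 0 + 1(104.3) = 104.3
  E: 0 + 1(128.1) = 128.1
Total out = 1157 kmol/h; y_E = 128.1 / 1157 = 0.1108.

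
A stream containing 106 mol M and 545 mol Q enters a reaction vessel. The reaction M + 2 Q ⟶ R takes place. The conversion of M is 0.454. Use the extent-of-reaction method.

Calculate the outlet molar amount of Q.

449 mol

M reacted = 0.454 × 106 = 48.12 mol; ν_M = −1, so ξ = 48.12/1 = 48.12 mol.
Outlet amounts (n = n₀ + ν ξ):
  M: 106 − 1(48.12) = 57.88
  Q: 545 − 2(48.12) = 448.8
  R: 0 + 1(48.12) = 48.12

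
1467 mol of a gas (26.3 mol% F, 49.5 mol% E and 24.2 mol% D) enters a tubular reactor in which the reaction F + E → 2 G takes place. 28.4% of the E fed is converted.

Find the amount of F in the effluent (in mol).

E reacted = 0.284 × 726.2 = 206.2 mol; ν_E = −1, so ξ = 206.2/1 = 206.2 mol.
Outlet amounts (n = n₀ + ν ξ):
  F: 385.8 − 1(206.2) = 179.6
  E: 726.2 − 1(206.2) = 519.9
  G: 0 + 2(206.2) = 412.5
  D: 355 (inert)

180 mol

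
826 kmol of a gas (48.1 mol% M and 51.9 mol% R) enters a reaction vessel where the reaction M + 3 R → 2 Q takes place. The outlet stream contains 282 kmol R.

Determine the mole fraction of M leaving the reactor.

0.478

For R: n = n₀ − 3ξ → 282 = 428.7 − 3ξ, giving ξ = 48.9 kmol.
Outlet amounts (n = n₀ + ν ξ):
  M: 397.3 − 1(48.9) = 348.4
  R: 428.7 − 3(48.9) = 282
  Q: 0 + 2(48.9) = 97.8
Total out = 728.2 kmol; y_M = 348.4 / 728.2 = 0.4784.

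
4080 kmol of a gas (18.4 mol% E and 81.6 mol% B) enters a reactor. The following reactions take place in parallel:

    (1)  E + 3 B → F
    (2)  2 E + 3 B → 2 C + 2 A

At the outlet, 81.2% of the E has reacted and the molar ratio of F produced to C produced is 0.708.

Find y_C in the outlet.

Conversion of E: E consumed = 0.812 × 750.7 = 609.6 kmol = 1ξ₁ + 2ξ₂.
Selectivity: 1ξ₁ / (2ξ₂) = 0.708 → ξ₁ = 1.416 ξ₂.
Substitute: (1·1.416 + 2) ξ₂ = 609.6 → ξ₂ = 178.4 kmol, ξ₁ = 252.7 kmol.
Outlet amounts (n = n₀ + Σ ν·ξ):
  E: 750.7 − 1(252.7) − 2(178.4) = 141.1
  B: 3329 − 3(252.7) − 3(178.4) = 2036
  F: 0 + 1(252.7) = 252.7
  C: 0 + 2(178.4) = 356.9
  A: 0 + 2(178.4) = 356.9
Total out = 3143 kmol; y_C = 356.9 / 3143 = 0.1135.

0.114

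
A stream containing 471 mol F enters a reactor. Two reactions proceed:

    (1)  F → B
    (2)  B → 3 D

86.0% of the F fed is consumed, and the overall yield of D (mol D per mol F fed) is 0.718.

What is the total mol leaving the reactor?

Conversion of F: F consumed = 1ξ₁ = 0.86 × 471 → ξ₁ = 405.1 mol.
Yield of D: 3ξ₂ / 471 = 0.718 → ξ₂ = 112.7 mol.
Outlet amounts (n = n₀ + Σ ν·ξ):
  F: 471 − 1(405.1) = 65.94
  B: 0 + 1(405.1) − 1(112.7) = 292.3
  D: 0 + 3(112.7) = 338.2
Total out = 65.94 + 292.3 + 338.2 = 696.5 mol.

696 mol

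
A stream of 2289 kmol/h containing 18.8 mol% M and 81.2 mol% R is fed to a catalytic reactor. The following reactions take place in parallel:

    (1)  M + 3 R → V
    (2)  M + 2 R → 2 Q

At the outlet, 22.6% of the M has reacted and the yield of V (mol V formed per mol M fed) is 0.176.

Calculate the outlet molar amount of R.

1590 kmol/h

Yield of V: 1ξ₁ / 430.3 = 0.176 → ξ₁ = 75.74 kmol/h.
Conversion of M: 1ξ₁ + 1ξ₂ = 0.226 × 430.3 = 97.26 → ξ₂ = 21.52 kmol/h.
Outlet amounts (n = n₀ + Σ ν·ξ):
  M: 430.3 − 1(75.74) − 1(21.52) = 333.1
  R: 1859 − 3(75.74) − 2(21.52) = 1588
  V: 0 + 1(75.74) = 75.74
  Q: 0 + 2(21.52) = 43.03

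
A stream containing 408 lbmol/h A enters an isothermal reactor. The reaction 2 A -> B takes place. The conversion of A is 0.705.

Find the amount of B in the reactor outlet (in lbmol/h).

144 lbmol/h

A reacted = 0.705 × 408 = 287.6 lbmol/h; ν_A = −2, so ξ = 287.6/2 = 143.8 lbmol/h.
Outlet amounts (n = n₀ + ν ξ):
  A: 408 − 2(143.8) = 120.4
  B: 0 + 1(143.8) = 143.8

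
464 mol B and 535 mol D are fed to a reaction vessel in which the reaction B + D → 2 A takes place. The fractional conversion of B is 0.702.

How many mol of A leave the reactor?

651 mol

B reacted = 0.702 × 464 = 325.7 mol; ν_B = −1, so ξ = 325.7/1 = 325.7 mol.
Outlet amounts (n = n₀ + ν ξ):
  B: 464 − 1(325.7) = 138.3
  D: 535 − 1(325.7) = 209.3
  A: 0 + 2(325.7) = 651.5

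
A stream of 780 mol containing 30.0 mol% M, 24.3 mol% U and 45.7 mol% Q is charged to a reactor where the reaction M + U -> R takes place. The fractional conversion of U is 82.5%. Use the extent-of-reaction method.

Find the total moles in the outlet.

U reacted = 0.825 × 189.5 = 156.4 mol; ν_U = −1, so ξ = 156.4/1 = 156.4 mol.
Outlet amounts (n = n₀ + ν ξ):
  M: 234 − 1(156.4) = 77.63
  U: 189.5 − 1(156.4) = 33.17
  R: 0 + 1(156.4) = 156.4
  Q: 356.5 (inert)
Total out = 77.63 + 33.17 + 156.4 + 356.5 = 623.6 mol.

624 mol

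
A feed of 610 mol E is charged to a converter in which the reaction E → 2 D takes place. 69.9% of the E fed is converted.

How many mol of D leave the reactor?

E reacted = 0.699 × 610 = 426.4 mol; ν_E = −1, so ξ = 426.4/1 = 426.4 mol.
Outlet amounts (n = n₀ + ν ξ):
  E: 610 − 1(426.4) = 183.6
  D: 0 + 2(426.4) = 852.8

853 mol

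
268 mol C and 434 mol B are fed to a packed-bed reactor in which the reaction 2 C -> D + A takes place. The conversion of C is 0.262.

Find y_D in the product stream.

0.05

C reacted = 0.262 × 268 = 70.22 mol; ν_C = −2, so ξ = 70.22/2 = 35.11 mol.
Outlet amounts (n = n₀ + ν ξ):
  C: 268 − 2(35.11) = 197.8
  D: 0 + 1(35.11) = 35.11
  A: 0 + 1(35.11) = 35.11
  B: 434 (inert)
Total out = 702 mol; y_D = 35.11 / 702 = 0.05001.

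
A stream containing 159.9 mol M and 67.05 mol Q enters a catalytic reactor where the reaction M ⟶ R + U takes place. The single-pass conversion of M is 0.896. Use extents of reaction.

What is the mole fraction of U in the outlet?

0.387

M reacted = 0.896 × 159.9 = 143.3 mol; ν_M = −1, so ξ = 143.3/1 = 143.3 mol.
Outlet amounts (n = n₀ + ν ξ):
  M: 159.9 − 1(143.3) = 16.63
  R: 0 + 1(143.3) = 143.3
  U: 0 + 1(143.3) = 143.3
  Q: 67.05 (inert)
Total out = 370.2 mol; y_U = 143.3 / 370.2 = 0.387.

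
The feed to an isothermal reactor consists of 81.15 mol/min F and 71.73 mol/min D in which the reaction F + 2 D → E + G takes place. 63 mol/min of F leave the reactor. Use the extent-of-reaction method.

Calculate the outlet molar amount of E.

For F: n = n₀ − 1ξ → 63 = 81.15 − 1ξ, giving ξ = 18.15 mol/min.
Outlet amounts (n = n₀ + ν ξ):
  F: 81.15 − 1(18.15) = 63
  D: 71.73 − 2(18.15) = 35.43
  E: 0 + 1(18.15) = 18.15
  G: 0 + 1(18.15) = 18.15

18.2 mol/min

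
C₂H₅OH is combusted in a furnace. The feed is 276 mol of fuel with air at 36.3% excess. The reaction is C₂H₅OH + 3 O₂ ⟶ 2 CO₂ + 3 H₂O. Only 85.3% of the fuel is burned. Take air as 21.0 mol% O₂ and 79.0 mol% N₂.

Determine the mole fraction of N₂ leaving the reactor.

Stoichiometric O₂ = 3 × 276 = 828 mol; O₂ fed = 828 × 1.363 = 1129 mol.
N₂ fed = 1129 × 79/21 = 4246 mol.
Fuel reacted = 0.853 × 276 → ξ = 235.4 mol.
Outlet (n = n₀ + ν ξ):
  C₂H₅OH: 276 − 1(235.4) = 40.57
  O₂: 1129 − 3(235.4) = 422.3
  N₂: 4246 (inert)
  CO₂: 0 + 2(235.4) = 470.9
  H₂O: 0 + 3(235.4) = 706.3
Total out = 5886 mol; y_N₂ = 4246 / 5886 = 0.7214.

0.721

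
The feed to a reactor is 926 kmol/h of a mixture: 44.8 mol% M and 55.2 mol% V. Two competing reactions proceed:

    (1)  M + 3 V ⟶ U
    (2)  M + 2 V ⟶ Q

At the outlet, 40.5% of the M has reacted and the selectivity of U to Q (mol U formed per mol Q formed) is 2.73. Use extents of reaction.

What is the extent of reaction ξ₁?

ξ₁ = 123 kmol/h

Conversion of M: M consumed = 0.405 × 414.8 = 168 kmol/h = 1ξ₁ + 1ξ₂.
Selectivity: 1ξ₁ / (1ξ₂) = 2.73 → ξ₁ = 2.73 ξ₂.
Substitute: (1·2.73 + 1) ξ₂ = 168 → ξ₂ = 45.04 kmol/h, ξ₁ = 123 kmol/h.
Outlet amounts (n = n₀ + Σ ν·ξ):
  M: 414.8 − 1(123) − 1(45.04) = 246.8
  V: 511.2 − 3(123) − 2(45.04) = 52.16
  U: 0 + 1(123) = 123
  Q: 0 + 1(45.04) = 45.04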